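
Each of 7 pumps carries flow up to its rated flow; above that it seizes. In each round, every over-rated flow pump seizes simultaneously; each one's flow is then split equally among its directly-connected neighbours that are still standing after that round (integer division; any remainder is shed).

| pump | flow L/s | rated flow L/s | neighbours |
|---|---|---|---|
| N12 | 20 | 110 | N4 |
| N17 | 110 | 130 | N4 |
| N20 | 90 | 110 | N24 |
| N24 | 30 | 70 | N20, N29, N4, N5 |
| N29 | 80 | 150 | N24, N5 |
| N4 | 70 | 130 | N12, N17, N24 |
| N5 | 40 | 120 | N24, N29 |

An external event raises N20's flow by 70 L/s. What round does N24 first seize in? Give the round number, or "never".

2

Round 1 — N20 at 160 > 110. N20 seizes.
  N20 sheds 160 L/s to N24: 160 each.
    N24: 30+160 = 190 > 70
Round 2 — N24 seizes.
  N24 sheds 190 L/s to N29, N4, N5: 63 each (1 lost).
    N29: 80+63 = 143 ≤ 150
    N4: 70+63 = 133 > 130
    N5: 40+63 = 103 ≤ 120
Round 3 — N4 seizes.
  N4 sheds 133 L/s to N12, N17: 66 each (1 lost).
    N12: 20+66 = 86 ≤ 110
    N17: 110+66 = 176 > 130
Round 4 — N17 seizes.
  N17 sheds 176 L/s: no online neighbours, lost.
No further seizures.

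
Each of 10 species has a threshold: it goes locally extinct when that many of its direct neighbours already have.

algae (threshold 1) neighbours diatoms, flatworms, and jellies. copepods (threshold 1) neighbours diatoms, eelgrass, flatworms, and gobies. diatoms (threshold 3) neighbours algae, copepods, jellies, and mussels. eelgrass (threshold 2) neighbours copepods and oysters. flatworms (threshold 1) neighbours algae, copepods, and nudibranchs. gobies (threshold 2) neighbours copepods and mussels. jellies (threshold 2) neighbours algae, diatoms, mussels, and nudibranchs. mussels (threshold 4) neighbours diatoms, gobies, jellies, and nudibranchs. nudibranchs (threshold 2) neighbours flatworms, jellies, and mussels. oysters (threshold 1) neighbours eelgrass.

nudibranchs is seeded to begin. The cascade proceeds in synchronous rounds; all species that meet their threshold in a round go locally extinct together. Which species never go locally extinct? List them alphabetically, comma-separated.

Round 1 — nudibranchs goes locally extinct (initial).
Round 2 — checking thresholds:
  flatworms: 1 of 3 neighbours ≥ 1, goes locally extinct.
  jellies: 1 of 4 neighbours < 2, below threshold.
  mussels: 1 of 4 neighbours < 4, below threshold.
Round 3 — checking thresholds:
  algae: 1 of 3 neighbours ≥ 1, goes locally extinct.
  copepods: 1 of 4 neighbours ≥ 1, goes locally extinct.
  jellies: 1 of 4 neighbours < 2, below threshold.
  mussels: 1 of 4 neighbours < 4, below threshold.
Round 4 — checking thresholds:
  diatoms: 2 of 4 neighbours < 3, below threshold.
  eelgrass: 1 of 2 neighbours < 2, below threshold.
  gobies: 1 of 2 neighbours < 2, below threshold.
  jellies: 2 of 4 neighbours ≥ 2, goes locally extinct.
  mussels: 1 of 4 neighbours < 4, below threshold.
Round 5 — checking thresholds:
  diatoms: 3 of 4 neighbours ≥ 3, goes locally extinct.
  eelgrass: 1 of 2 neighbours < 2, below threshold.
  gobies: 1 of 2 neighbours < 2, below threshold.
  mussels: 2 of 4 neighbours < 4, below threshold.
Round 6 — no new extinctions; cascade stops.

eelgrass, gobies, mussels, oysters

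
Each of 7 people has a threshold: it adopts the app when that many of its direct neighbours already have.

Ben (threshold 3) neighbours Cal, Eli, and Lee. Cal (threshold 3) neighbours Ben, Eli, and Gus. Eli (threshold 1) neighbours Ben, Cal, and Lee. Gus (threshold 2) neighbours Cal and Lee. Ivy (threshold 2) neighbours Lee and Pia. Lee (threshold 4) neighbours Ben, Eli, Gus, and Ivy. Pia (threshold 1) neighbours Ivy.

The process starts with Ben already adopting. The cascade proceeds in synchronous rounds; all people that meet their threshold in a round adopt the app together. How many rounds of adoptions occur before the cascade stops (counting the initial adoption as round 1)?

2

Round 1 — Ben adopts the app (initial).
Round 2 — checking thresholds:
  Cal: 1 of 3 neighbours < 3, holds.
  Eli: 1 of 3 neighbours ≥ 1, adopts the app.
  Lee: 1 of 4 neighbours < 4, holds.
Round 3 — no new adoptions; cascade stops.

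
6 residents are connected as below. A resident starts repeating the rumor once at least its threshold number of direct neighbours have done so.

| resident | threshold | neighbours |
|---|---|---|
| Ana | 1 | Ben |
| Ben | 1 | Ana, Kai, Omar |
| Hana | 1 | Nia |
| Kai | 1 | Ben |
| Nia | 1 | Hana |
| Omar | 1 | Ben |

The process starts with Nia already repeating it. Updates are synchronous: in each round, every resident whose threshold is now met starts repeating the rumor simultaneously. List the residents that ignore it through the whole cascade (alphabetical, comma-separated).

Ana, Ben, Kai, Omar

Round 1 — Nia starts repeating the rumor (initial).
Round 2 — checking thresholds:
  Hana: 1 of 1 neighbours ≥ 1, starts repeating the rumor.
Round 3 — no new spreads; cascade stops.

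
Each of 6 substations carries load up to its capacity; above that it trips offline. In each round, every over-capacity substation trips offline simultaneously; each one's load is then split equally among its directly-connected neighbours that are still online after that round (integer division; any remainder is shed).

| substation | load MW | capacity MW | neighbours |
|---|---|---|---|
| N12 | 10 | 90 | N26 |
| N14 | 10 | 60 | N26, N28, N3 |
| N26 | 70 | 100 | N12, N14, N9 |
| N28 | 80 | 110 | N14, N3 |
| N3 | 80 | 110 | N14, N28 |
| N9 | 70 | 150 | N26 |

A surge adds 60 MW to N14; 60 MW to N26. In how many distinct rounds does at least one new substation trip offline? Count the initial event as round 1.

2

Round 1 — N14 at 70 > 60; N26 at 130 > 100. N14, N26 trip offline.
  N14 sheds 70 MW to N28, N3: 35 each.
    N28: 80+35 = 115 > 110
    N3: 80+35 = 115 > 110
  N26 sheds 130 MW to N12, N9: 65 each.
    N12: 10+65 = 75 ≤ 90
    N9: 70+65 = 135 ≤ 150
Round 2 — N28, N3 trip offline.
  N28 sheds 115 MW: no online neighbours, lost.
  N3 sheds 115 MW: no online neighbours, lost.
No further trips.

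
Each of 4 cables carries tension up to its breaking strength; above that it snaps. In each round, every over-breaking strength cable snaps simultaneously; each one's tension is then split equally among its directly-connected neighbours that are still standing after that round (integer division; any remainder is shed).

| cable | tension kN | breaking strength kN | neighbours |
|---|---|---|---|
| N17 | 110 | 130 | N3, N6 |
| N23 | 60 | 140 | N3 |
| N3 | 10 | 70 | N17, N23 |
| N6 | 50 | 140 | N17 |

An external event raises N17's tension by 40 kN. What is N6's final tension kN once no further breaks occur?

125

Round 1 — N17 at 150 > 130. N17 snaps.
  N17 sheds 150 kN to N3, N6: 75 each.
    N3: 10+75 = 85 > 70
    N6: 50+75 = 125 ≤ 140
Round 2 — N3 snaps.
  N3 sheds 85 kN to N23: 85 each.
    N23: 60+85 = 145 > 140
Round 3 — N23 snaps.
  N23 sheds 145 kN: no online neighbours, lost.
No further breaks.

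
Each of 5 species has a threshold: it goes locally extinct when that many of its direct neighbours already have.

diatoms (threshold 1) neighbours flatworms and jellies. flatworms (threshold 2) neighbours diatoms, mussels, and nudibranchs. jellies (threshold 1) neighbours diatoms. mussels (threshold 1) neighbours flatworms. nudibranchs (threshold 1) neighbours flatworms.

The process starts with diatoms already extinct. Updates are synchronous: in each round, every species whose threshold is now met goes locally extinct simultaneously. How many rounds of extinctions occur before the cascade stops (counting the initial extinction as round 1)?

2

Round 1 — diatoms goes locally extinct (initial).
Round 2 — checking thresholds:
  flatworms: 1 of 3 neighbours < 2, below threshold.
  jellies: 1 of 1 neighbours ≥ 1, goes locally extinct.
Round 3 — no new extinctions; cascade stops.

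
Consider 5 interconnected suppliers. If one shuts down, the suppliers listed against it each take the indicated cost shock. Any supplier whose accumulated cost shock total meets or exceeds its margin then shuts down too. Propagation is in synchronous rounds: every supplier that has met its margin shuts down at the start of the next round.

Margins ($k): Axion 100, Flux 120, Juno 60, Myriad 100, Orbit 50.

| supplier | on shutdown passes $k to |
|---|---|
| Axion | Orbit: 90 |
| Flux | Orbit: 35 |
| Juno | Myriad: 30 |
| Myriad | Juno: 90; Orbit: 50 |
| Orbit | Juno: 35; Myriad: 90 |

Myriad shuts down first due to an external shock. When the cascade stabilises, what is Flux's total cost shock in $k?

0

Round 1 — Myriad shuts down (initial).
  Juno: +90 → 90 ≥ 60
  Orbit: +50 → 50 ≥ 50
Round 2 — Juno, Orbit shut down.
No further shutdowns.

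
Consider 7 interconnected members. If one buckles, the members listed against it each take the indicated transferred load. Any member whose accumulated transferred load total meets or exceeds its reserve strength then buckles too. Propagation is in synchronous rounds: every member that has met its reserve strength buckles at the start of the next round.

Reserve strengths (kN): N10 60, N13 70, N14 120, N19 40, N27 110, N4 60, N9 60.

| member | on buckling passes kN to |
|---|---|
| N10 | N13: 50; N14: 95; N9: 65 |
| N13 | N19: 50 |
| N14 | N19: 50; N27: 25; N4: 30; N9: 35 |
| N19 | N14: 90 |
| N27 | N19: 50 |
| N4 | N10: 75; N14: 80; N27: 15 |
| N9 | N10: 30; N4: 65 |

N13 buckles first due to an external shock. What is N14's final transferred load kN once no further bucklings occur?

Round 1 — N13 buckles (initial).
  N19: +50 → 50 ≥ 40
Round 2 — N19 buckles.
  N14: +90 → 90 < 120
No further bucklings.

90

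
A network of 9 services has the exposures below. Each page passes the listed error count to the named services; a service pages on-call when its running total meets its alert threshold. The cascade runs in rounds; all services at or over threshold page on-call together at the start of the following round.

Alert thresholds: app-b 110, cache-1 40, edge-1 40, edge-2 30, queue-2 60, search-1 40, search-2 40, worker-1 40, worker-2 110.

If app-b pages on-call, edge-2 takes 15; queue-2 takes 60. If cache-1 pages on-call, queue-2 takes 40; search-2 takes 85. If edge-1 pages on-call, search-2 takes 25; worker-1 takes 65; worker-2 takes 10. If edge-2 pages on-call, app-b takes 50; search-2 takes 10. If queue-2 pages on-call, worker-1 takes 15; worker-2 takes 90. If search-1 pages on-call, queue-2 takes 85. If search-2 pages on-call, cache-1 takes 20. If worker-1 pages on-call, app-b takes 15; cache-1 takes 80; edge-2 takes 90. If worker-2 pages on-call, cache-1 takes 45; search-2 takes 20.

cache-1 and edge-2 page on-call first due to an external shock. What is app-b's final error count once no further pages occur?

Round 1 — cache-1, edge-2 page on-call (initial).
  app-b: +50 → 50 < 110
  queue-2: +40 → 40 < 60
  search-2: +85+10 → 95 ≥ 40
Round 2 — search-2 pages on-call.
No further pages.

50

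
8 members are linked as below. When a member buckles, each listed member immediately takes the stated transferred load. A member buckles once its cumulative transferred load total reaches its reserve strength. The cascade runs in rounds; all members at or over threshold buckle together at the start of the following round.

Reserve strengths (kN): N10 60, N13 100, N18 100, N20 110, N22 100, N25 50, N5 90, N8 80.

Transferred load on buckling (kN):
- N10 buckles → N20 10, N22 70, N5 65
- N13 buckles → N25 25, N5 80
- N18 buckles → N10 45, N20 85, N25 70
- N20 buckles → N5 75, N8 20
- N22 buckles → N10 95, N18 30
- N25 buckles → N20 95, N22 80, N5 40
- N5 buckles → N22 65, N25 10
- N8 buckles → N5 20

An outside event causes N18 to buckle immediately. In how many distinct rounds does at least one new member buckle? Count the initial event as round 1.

6

Round 1 — N18 buckles (initial).
  N10: +45 → 45 < 60
  N20: +85 → 85 < 110
  N25: +70 → 70 ≥ 50
Round 2 — N25 buckles.
  N20: +95 → 180 ≥ 110
  N22: +80 → 80 < 100
  N5: +40 → 40 < 90
Round 3 — N20 buckles.
  N5: +75 → 115 ≥ 90
  N8: +20 → 20 < 80
Round 4 — N5 buckles.
  N22: +65 → 145 ≥ 100
Round 5 — N22 buckles.
  N10: +95 → 140 ≥ 60
Round 6 — N10 buckles.
No further bucklings.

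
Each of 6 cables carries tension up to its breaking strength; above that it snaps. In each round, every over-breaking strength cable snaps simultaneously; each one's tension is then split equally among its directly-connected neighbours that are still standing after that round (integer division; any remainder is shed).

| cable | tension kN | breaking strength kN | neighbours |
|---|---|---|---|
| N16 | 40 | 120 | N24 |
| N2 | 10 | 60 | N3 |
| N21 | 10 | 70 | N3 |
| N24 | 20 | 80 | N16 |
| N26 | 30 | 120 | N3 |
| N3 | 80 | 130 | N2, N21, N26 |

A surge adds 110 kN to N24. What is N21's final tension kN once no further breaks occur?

10

Round 1 — N24 at 130 > 80. N24 snaps.
  N24 sheds 130 kN to N16: 130 each.
    N16: 40+130 = 170 > 120
Round 2 — N16 snaps.
  N16 sheds 170 kN: no online neighbours, lost.
No further breaks.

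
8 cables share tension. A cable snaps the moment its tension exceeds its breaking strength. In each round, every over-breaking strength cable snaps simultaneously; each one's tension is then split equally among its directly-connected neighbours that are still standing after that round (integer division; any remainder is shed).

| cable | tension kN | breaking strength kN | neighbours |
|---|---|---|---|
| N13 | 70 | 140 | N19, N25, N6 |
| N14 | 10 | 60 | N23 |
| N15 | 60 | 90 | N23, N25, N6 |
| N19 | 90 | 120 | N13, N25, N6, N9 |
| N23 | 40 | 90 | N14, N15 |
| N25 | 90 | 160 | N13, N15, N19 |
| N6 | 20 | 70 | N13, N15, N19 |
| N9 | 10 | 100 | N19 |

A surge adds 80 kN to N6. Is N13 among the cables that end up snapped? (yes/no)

Round 1 — N6 at 100 > 70. N6 snaps.
  N6 sheds 100 kN to N13, N15, N19: 33 each (1 lost).
    N13: 70+33 = 103 ≤ 140
    N15: 60+33 = 93 > 90
    N19: 90+33 = 123 > 120
Round 2 — N15, N19 snap.
  N15 sheds 93 kN to N23, N25: 46 each (1 lost).
    N23: 40+46 = 86 ≤ 90
    N25: 90+46 = 136 ≤ 160
  N19 sheds 123 kN to N13, N25, N9: 41 each.
    N13: 103+41 = 144 > 140
    N25: 136+41 = 177 > 160
    N9: 10+41 = 51 ≤ 100
Round 3 — N13, N25 snap.
  N13 sheds 144 kN: no online neighbours, lost.
  N25 sheds 177 kN: no online neighbours, lost.
No further breaks.

yes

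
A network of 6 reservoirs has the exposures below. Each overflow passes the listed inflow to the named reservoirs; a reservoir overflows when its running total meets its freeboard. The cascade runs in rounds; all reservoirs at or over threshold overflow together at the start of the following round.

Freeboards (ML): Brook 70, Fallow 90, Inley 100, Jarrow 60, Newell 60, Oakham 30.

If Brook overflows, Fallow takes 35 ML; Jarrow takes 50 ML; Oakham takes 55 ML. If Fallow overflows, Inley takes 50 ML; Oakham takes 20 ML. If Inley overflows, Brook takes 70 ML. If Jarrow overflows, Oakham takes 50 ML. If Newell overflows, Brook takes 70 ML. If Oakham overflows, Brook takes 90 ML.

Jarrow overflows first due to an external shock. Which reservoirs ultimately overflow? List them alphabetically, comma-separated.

Brook, Jarrow, Oakham

Round 1 — Jarrow overflows (initial).
  Oakham: +50 → 50 ≥ 30
Round 2 — Oakham overflows.
  Brook: +90 → 90 ≥ 70
Round 3 — Brook overflows.
  Fallow: +35 → 35 < 90
No further overflows.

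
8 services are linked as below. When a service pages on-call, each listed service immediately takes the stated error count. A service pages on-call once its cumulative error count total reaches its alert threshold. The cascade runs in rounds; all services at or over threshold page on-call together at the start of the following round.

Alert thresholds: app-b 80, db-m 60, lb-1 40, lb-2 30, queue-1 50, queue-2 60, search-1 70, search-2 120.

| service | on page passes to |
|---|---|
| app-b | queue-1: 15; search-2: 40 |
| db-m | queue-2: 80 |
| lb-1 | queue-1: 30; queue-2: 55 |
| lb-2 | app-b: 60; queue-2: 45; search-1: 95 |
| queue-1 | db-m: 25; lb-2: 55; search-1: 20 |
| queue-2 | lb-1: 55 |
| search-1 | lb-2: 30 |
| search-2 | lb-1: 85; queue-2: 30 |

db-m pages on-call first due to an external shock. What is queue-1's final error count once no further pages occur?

Round 1 — db-m pages on-call (initial).
  queue-2: +80 → 80 ≥ 60
Round 2 — queue-2 pages on-call.
  lb-1: +55 → 55 ≥ 40
Round 3 — lb-1 pages on-call.
  queue-1: +30 → 30 < 50
No further pages.

30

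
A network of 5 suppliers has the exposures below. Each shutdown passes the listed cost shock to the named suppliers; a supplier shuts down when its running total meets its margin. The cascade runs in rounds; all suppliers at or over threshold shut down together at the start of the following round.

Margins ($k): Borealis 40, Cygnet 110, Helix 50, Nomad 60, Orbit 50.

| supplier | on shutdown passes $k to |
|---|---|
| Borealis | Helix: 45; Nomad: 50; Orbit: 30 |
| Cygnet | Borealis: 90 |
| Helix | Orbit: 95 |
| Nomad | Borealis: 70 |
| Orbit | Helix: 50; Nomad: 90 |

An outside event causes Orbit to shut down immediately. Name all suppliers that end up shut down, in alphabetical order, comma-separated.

Borealis, Helix, Nomad, Orbit

Round 1 — Orbit shuts down (initial).
  Helix: +50 → 50 ≥ 50
  Nomad: +90 → 90 ≥ 60
Round 2 — Helix, Nomad shut down.
  Borealis: +70 → 70 ≥ 40
Round 3 — Borealis shuts down.
No further shutdowns.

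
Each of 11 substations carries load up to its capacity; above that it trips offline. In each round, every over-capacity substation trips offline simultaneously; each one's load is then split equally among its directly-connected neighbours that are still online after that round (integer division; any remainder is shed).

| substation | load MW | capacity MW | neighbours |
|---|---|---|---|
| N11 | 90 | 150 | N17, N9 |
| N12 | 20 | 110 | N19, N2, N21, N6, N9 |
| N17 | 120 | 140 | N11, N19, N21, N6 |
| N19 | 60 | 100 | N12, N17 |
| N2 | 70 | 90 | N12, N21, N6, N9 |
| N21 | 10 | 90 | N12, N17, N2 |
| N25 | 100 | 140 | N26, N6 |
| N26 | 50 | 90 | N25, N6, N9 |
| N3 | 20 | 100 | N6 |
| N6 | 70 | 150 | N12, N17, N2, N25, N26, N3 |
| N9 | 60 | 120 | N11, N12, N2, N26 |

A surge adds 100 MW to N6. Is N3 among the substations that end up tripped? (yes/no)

Round 1 — N6 at 170 > 150. N6 trips offline.
  N6 sheds 170 MW to N12, N17, N2, N25, N26, N3: 28 each (2 lost).
    N12: 20+28 = 48 ≤ 110
    N17: 120+28 = 148 > 140
    N2: 70+28 = 98 > 90
    N25: 100+28 = 128 ≤ 140
    N26: 50+28 = 78 ≤ 90
    N3: 20+28 = 48 ≤ 100
Round 2 — N17, N2 trip offline.
  N17 sheds 148 MW to N11, N19, N21: 49 each (1 lost).
    N11: 90+49 = 139 ≤ 150
    N19: 60+49 = 109 > 100
    N21: 10+49 = 59 ≤ 90
  N2 sheds 98 MW to N12, N21, N9: 32 each (2 lost).
    N12: 48+32 = 80 ≤ 110
    N21: 59+32 = 91 > 90
    N9: 60+32 = 92 ≤ 120
Round 3 — N19, N21 trip offline.
  N19 sheds 109 MW to N12: 109 each.
    N12: 80+109 = 189 > 110
  N21 sheds 91 MW to N12: 91 each.
    N12: 189+91 = 280 > 110
Round 4 — N12 trips offline.
  N12 sheds 280 MW to N9: 280 each.
    N9: 92+280 = 372 > 120
Round 5 — N9 trips offline.
  N9 sheds 372 MW to N11, N26: 186 each.
    N11: 139+186 = 325 > 150
    N26: 78+186 = 264 > 90
Round 6 — N11, N26 trip offline.
  N11 sheds 325 MW: no online neighbours, lost.
  N26 sheds 264 MW to N25: 264 each.
    N25: 128+264 = 392 > 140
Round 7 — N25 trips offline.
  N25 sheds 392 MW: no online neighbours, lost.
No further trips.

no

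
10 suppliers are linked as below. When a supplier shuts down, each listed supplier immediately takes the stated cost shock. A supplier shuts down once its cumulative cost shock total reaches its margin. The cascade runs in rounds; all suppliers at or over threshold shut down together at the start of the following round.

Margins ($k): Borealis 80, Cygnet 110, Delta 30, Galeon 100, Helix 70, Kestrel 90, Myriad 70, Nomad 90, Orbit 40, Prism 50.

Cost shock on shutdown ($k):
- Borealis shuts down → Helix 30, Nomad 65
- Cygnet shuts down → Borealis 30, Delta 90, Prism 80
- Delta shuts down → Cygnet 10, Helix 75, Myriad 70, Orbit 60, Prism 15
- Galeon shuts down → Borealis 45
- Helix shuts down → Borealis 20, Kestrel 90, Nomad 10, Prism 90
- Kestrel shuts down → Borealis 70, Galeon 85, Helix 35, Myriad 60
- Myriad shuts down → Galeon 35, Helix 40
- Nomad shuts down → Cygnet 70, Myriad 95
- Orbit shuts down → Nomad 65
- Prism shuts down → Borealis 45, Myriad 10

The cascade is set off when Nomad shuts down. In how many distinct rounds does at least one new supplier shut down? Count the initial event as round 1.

Round 1 — Nomad shuts down (initial).
  Cygnet: +70 → 70 < 110
  Myriad: +95 → 95 ≥ 70
Round 2 — Myriad shuts down.
  Galeon: +35 → 35 < 100
  Helix: +40 → 40 < 70
No further shutdowns.

2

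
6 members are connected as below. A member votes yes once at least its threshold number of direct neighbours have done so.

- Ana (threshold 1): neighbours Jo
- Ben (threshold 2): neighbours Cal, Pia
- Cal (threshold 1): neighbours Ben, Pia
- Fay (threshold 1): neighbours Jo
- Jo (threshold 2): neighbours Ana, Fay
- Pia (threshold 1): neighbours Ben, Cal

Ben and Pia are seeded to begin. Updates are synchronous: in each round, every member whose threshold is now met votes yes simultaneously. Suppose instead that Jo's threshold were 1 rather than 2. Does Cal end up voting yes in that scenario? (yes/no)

yes

With Jo's threshold at 1:
Round 1 — Ben, Pia vote yes (initial).
Round 2 — checking thresholds:
  Cal: 2 of 2 neighbours ≥ 1, votes yes.
Round 3 — no new yes votes; cascade stops.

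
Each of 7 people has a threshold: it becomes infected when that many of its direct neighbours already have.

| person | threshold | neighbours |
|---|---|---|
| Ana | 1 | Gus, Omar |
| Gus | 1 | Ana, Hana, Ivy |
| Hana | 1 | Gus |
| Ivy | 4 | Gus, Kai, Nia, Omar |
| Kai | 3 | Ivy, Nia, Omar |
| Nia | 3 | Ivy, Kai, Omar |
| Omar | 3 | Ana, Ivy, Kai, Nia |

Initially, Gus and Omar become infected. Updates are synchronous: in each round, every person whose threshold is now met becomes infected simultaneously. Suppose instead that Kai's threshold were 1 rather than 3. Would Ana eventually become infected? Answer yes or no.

yes

With Kai's threshold at 1:
Round 1 — Gus, Omar become infected (initial).
Round 2 — checking thresholds:
  Ana: 2 of 2 neighbours ≥ 1, becomes infected.
  Hana: 1 of 1 neighbours ≥ 1, becomes infected.
  Ivy: 2 of 4 neighbours < 4, not yet.
  Kai: 1 of 3 neighbours ≥ 1, becomes infected.
  Nia: 1 of 3 neighbours < 3, not yet.
Round 3 — no new infections; cascade stops.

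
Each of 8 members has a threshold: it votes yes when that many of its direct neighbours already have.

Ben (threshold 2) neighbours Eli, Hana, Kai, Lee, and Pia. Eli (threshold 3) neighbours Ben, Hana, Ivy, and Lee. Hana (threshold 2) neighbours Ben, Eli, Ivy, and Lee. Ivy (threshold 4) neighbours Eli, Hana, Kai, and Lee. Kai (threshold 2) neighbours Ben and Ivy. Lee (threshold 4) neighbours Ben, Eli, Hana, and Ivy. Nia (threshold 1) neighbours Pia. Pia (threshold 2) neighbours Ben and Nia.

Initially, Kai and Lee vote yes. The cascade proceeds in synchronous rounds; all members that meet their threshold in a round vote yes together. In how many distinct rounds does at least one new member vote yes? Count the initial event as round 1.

Round 1 — Kai, Lee vote yes (initial).
Round 2 — checking thresholds:
  Ben: 2 of 5 neighbours ≥ 2, votes yes.
  Eli: 1 of 4 neighbours < 3, below threshold.
  Hana: 1 of 4 neighbours < 2, below threshold.
  Ivy: 2 of 4 neighbours < 4, below threshold.
Round 3 — checking thresholds:
  Eli: 2 of 4 neighbours < 3, below threshold.
  Hana: 2 of 4 neighbours ≥ 2, votes yes.
  Ivy: 2 of 4 neighbours < 4, below threshold.
  Pia: 1 of 2 neighbours < 2, below threshold.
Round 4 — checking thresholds:
  Eli: 3 of 4 neighbours ≥ 3, votes yes.
  Ivy: 3 of 4 neighbours < 4, below threshold.
  Pia: 1 of 2 neighbours < 2, below threshold.
Round 5 — checking thresholds:
  Ivy: 4 of 4 neighbours ≥ 4, votes yes.
  Pia: 1 of 2 neighbours < 2, below threshold.
Round 6 — no new yes votes; cascade stops.

5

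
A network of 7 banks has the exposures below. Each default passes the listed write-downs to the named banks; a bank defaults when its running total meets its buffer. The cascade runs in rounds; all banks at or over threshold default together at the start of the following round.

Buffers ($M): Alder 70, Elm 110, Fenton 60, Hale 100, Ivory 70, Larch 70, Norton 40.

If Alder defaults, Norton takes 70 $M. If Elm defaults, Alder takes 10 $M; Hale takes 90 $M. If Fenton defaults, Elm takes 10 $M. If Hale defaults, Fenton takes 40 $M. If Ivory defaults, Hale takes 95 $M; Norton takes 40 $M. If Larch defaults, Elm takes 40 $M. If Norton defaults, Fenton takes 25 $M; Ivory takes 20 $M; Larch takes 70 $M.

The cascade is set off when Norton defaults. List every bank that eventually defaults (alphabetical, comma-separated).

Larch, Norton

Round 1 — Norton defaults (initial).
  Fenton: +25 → 25 < 60
  Ivory: +20 → 20 < 70
  Larch: +70 → 70 ≥ 70
Round 2 — Larch defaults.
  Elm: +40 → 40 < 110
No further defaults.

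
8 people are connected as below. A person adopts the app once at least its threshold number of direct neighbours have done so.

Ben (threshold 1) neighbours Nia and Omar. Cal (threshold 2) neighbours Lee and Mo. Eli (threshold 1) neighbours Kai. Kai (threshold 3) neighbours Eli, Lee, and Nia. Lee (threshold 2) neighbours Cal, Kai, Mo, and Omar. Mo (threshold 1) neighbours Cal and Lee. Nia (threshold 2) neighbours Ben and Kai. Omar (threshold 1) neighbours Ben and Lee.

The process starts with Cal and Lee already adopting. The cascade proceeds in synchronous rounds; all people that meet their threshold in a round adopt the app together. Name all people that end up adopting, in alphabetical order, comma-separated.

Round 1 — Cal, Lee adopt the app (initial).
Round 2 — checking thresholds:
  Kai: 1 of 3 neighbours < 3, below threshold.
  Mo: 2 of 2 neighbours ≥ 1, adopts the app.
  Omar: 1 of 2 neighbours ≥ 1, adopts the app.
Round 3 — checking thresholds:
  Ben: 1 of 2 neighbours ≥ 1, adopts the app.
  Kai: 1 of 3 neighbours < 3, below threshold.
Round 4 — no new adoptions; cascade stops.

Ben, Cal, Lee, Mo, Omar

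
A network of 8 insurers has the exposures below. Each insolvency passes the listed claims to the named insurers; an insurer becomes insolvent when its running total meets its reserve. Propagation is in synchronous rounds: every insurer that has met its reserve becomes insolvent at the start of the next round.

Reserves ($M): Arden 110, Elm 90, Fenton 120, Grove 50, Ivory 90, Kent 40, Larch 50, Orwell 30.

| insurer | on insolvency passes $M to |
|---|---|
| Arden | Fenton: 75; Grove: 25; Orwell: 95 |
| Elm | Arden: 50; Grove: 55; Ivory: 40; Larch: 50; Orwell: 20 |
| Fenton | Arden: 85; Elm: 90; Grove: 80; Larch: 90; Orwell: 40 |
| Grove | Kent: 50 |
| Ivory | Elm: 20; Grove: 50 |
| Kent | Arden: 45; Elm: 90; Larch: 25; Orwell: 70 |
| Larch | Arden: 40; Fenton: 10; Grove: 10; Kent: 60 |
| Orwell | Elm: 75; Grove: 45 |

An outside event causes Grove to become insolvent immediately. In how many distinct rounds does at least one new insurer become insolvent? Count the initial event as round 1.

5

Round 1 — Grove becomes insolvent (initial).
  Kent: +50 → 50 ≥ 40
Round 2 — Kent becomes insolvent.
  Arden: +45 → 45 < 110
  Elm: +90 → 90 ≥ 90
  Larch: +25 → 25 < 50
  Orwell: +70 → 70 ≥ 30
Round 3 — Elm, Orwell become insolvent.
  Arden: +50 → 95 < 110
  Ivory: +40 → 40 < 90
  Larch: +50 → 75 ≥ 50
Round 4 — Larch becomes insolvent.
  Arden: +40 → 135 ≥ 110
  Fenton: +10 → 10 < 120
Round 5 — Arden becomes insolvent.
  Fenton: +75 → 85 < 120
No further insolvencies.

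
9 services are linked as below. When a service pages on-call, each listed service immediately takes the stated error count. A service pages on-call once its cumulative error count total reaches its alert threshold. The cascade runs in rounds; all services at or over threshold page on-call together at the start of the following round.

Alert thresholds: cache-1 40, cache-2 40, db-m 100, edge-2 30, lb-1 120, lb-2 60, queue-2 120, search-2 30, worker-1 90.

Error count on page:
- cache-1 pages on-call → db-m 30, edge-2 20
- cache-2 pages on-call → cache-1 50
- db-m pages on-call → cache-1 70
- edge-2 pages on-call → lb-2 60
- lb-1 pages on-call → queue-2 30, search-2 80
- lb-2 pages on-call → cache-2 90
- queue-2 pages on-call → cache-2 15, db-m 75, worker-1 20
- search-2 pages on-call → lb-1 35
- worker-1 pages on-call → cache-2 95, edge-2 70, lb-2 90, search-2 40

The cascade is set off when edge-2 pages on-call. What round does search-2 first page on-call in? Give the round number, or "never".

Round 1 — edge-2 pages on-call (initial).
  lb-2: +60 → 60 ≥ 60
Round 2 — lb-2 pages on-call.
  cache-2: +90 → 90 ≥ 40
Round 3 — cache-2 pages on-call.
  cache-1: +50 → 50 ≥ 40
Round 4 — cache-1 pages on-call.
  db-m: +30 → 30 < 100
No further pages.

never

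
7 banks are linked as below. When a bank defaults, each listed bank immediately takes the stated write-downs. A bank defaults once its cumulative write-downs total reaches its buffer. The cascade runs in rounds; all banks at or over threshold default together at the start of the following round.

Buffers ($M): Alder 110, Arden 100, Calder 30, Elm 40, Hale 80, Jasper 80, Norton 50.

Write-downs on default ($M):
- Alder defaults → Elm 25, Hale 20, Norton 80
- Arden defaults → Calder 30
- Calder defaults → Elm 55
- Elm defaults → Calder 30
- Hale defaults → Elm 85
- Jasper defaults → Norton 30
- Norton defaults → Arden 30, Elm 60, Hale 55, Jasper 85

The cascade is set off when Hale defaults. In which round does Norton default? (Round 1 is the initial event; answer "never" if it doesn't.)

Round 1 — Hale defaults (initial).
  Elm: +85 → 85 ≥ 40
Round 2 — Elm defaults.
  Calder: +30 → 30 ≥ 30
Round 3 — Calder defaults.
No further defaults.

never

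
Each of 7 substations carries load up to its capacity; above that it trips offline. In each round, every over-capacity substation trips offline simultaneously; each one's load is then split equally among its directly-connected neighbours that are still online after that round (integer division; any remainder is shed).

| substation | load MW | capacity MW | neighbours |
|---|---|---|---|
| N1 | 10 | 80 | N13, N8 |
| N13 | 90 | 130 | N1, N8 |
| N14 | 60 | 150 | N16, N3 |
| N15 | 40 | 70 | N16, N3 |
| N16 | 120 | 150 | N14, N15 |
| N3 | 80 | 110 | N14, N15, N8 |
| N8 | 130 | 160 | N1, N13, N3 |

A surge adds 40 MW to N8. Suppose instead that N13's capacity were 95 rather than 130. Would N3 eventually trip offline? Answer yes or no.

With N13's capacity at 95:
Round 1 — N8 at 170 > 160. N8 trips offline.
  N8 sheds 170 MW to N1, N13, N3: 56 each (2 lost).
    N1: 10+56 = 66 ≤ 80
    N13: 90+56 = 146 > 95
    N3: 80+56 = 136 > 110
Round 2 — N13, N3 trip offline.
  N13 sheds 146 MW to N1: 146 each.
    N1: 66+146 = 212 > 80
  N3 sheds 136 MW to N14, N15: 68 each.
    N14: 60+68 = 128 ≤ 150
    N15: 40+68 = 108 > 70
Round 3 — N1, N15 trip offline.
  N1 sheds 212 MW: no online neighbours, lost.
  N15 sheds 108 MW to N16: 108 each.
    N16: 120+108 = 228 > 150
Round 4 — N16 trips offline.
  N16 sheds 228 MW to N14: 228 each.
    N14: 128+228 = 356 > 150
Round 5 — N14 trips offline.
  N14 sheds 356 MW: no online neighbours, lost.
No further trips.

yes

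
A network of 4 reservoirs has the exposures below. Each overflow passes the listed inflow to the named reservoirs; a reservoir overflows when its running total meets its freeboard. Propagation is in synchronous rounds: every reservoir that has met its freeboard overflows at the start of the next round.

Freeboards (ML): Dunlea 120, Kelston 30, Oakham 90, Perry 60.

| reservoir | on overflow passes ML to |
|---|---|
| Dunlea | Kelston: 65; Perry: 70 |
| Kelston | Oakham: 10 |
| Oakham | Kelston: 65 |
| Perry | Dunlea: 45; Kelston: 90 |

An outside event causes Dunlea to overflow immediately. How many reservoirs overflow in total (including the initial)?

Round 1 — Dunlea overflows (initial).
  Kelston: +65 → 65 ≥ 30
  Perry: +70 → 70 ≥ 60
Round 2 — Kelston, Perry overflow.
  Oakham: +10 → 10 < 90
No further overflows.

3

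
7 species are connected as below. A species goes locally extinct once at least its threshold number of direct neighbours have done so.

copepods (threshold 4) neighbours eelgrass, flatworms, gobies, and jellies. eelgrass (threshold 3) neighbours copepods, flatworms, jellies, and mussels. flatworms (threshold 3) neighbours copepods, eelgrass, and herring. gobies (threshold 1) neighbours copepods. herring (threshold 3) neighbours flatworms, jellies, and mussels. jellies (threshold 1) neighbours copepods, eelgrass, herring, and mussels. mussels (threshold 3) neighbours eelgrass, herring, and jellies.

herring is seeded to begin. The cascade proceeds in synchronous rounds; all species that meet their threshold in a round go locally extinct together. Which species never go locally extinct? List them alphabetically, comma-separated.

copepods, eelgrass, flatworms, gobies, mussels

Round 1 — herring goes locally extinct (initial).
Round 2 — checking thresholds:
  flatworms: 1 of 3 neighbours < 3, holds.
  jellies: 1 of 4 neighbours ≥ 1, goes locally extinct.
  mussels: 1 of 3 neighbours < 3, holds.
Round 3 — no new extinctions; cascade stops.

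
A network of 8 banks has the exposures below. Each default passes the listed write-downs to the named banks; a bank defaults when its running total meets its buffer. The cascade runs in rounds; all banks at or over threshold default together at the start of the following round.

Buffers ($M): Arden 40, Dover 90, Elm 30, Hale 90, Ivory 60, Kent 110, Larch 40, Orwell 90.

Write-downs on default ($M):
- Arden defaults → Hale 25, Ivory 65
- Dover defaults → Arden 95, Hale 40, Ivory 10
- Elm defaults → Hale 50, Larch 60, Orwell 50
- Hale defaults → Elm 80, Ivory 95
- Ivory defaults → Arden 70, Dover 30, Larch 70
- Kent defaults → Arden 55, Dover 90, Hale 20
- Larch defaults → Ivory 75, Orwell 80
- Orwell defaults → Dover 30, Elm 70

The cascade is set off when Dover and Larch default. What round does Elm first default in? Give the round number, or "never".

Round 1 — Dover, Larch default (initial).
  Arden: +95 → 95 ≥ 40
  Hale: +40 → 40 < 90
  Ivory: +10+75 → 85 ≥ 60
  Orwell: +80 → 80 < 90
Round 2 — Arden, Ivory default.
  Hale: +25 → 65 < 90
No further defaults.

never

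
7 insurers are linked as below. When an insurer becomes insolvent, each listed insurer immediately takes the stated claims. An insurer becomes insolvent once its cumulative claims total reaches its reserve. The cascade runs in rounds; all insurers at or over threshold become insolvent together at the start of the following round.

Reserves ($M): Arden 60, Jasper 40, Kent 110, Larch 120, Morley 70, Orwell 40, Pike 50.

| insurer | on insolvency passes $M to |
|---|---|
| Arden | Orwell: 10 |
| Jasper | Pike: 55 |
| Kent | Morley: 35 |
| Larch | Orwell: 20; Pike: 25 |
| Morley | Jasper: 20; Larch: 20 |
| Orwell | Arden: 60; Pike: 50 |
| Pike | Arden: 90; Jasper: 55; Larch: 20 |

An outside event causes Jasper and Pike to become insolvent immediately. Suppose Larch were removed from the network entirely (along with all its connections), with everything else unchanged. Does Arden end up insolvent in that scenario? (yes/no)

With Larch removed:
Round 1 — Jasper, Pike become insolvent (initial).
  Arden: +90 → 90 ≥ 60
Round 2 — Arden becomes insolvent.
  Orwell: +10 → 10 < 40
No further insolvencies.

yes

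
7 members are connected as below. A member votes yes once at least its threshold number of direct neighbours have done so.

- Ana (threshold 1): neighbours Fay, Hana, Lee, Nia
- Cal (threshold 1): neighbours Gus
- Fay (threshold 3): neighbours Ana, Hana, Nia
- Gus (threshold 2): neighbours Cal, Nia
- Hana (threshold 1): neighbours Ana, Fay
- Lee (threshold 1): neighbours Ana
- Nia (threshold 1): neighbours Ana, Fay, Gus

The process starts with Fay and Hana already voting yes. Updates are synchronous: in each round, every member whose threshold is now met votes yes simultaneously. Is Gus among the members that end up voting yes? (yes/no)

Round 1 — Fay, Hana vote yes (initial).
Round 2 — checking thresholds:
  Ana: 2 of 4 neighbours ≥ 1, votes yes.
  Nia: 1 of 3 neighbours ≥ 1, votes yes.
Round 3 — checking thresholds:
  Gus: 1 of 2 neighbours < 2, below threshold.
  Lee: 1 of 1 neighbours ≥ 1, votes yes.
Round 4 — no new yes votes; cascade stops.

no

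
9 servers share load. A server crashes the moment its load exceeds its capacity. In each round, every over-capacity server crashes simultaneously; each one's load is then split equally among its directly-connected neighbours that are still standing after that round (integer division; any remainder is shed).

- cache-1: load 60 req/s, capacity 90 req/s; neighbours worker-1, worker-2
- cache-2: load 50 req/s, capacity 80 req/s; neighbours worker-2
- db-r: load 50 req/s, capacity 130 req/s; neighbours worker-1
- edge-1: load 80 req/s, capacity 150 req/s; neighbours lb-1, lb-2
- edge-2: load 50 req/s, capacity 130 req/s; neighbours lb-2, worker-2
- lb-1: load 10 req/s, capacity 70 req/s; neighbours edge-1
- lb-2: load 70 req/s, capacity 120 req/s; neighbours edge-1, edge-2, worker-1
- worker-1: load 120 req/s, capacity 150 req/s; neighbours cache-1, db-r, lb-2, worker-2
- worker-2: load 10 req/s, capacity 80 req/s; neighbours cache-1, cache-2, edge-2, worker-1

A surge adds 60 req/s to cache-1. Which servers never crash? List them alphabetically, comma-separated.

Round 1 — cache-1 at 120 > 90. cache-1 crashes.
  cache-1 sheds 120 req/s to worker-1, worker-2: 60 each.
    worker-1: 120+60 = 180 > 150
    worker-2: 10+60 = 70 ≤ 80
Round 2 — worker-1 crashes.
  worker-1 sheds 180 req/s to db-r, lb-2, worker-2: 60 each.
    db-r: 50+60 = 110 ≤ 130
    lb-2: 70+60 = 130 > 120
    worker-2: 70+60 = 130 > 80
Round 3 — lb-2, worker-2 crash.
  lb-2 sheds 130 req/s to edge-1, edge-2: 65 each.
    edge-1: 80+65 = 145 ≤ 150
    edge-2: 50+65 = 115 ≤ 130
  worker-2 sheds 130 req/s to cache-2, edge-2: 65 each.
    cache-2: 50+65 = 115 > 80
    edge-2: 115+65 = 180 > 130
Round 4 — cache-2, edge-2 crash.
  cache-2 sheds 115 req/s: no online neighbours, lost.
  edge-2 sheds 180 req/s: no online neighbours, lost.
No further crashes.

db-r, edge-1, lb-1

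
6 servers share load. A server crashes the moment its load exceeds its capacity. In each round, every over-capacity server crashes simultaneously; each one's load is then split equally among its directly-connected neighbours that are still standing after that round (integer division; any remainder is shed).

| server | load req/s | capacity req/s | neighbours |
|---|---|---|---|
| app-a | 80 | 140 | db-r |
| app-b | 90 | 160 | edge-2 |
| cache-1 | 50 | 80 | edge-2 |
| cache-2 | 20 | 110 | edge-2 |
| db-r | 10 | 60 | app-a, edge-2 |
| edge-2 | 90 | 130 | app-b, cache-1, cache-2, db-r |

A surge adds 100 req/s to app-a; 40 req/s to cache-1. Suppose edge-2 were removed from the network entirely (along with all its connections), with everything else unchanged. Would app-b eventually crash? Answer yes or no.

With edge-2 removed:
Round 1 — app-a at 180 > 140; cache-1 at 90 > 80. app-a, cache-1 crash.
  app-a sheds 180 req/s to db-r: 180 each.
    db-r: 10+180 = 190 > 60
  cache-1 sheds 90 req/s: no online neighbours, lost.
Round 2 — db-r crashes.
  db-r sheds 190 req/s: no online neighbours, lost.
No further crashes.

no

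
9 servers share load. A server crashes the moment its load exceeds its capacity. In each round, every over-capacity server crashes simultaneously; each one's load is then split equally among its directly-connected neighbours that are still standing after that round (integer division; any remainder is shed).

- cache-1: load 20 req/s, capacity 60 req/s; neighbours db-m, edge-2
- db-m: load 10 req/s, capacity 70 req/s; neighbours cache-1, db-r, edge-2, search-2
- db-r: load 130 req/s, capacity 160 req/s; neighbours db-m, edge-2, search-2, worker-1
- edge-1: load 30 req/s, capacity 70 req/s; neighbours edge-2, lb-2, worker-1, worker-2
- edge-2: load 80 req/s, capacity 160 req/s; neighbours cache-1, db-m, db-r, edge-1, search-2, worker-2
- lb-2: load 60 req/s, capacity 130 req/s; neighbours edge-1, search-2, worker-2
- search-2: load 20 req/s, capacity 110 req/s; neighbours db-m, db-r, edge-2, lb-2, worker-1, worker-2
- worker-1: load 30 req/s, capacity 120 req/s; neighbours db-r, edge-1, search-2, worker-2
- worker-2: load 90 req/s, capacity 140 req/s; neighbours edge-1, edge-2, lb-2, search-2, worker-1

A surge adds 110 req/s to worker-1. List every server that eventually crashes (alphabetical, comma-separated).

db-r, worker-1

Round 1 — worker-1 at 140 > 120. worker-1 crashes.
  worker-1 sheds 140 req/s to db-r, edge-1, search-2, worker-2: 35 each.
    db-r: 130+35 = 165 > 160
    edge-1: 30+35 = 65 ≤ 70
    search-2: 20+35 = 55 ≤ 110
    worker-2: 90+35 = 125 ≤ 140
Round 2 — db-r crashes.
  db-r sheds 165 req/s to db-m, edge-2, search-2: 55 each.
    db-m: 10+55 = 65 ≤ 70
    edge-2: 80+55 = 135 ≤ 160
    search-2: 55+55 = 110 ≤ 110
No further crashes.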